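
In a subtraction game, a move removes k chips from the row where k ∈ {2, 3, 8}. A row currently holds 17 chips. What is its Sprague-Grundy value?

Grundy values for subtraction set {2, 3, 8}:
k:     0  1  2  3  4  5  6  7  8  9 10 11 12 13 14 15 16 17
g(k):  0  0  1  1  2  0  0  1  1  2  0  0  1  1  2  0  0  1
So g(17) = 1.

1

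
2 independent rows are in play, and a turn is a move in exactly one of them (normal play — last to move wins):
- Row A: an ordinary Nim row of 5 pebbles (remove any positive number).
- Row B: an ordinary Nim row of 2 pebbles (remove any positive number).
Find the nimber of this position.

7

Row A is a plain Nim row of size 5, so its Grundy value is 5.
Row B is a plain Nim row of size 2, so its Grundy value is 2.
By the Sprague-Grundy theorem, the Grundy value of a sum of independent games is the XOR of the component values.
Combined value = 5 ⊕ 2 = 7.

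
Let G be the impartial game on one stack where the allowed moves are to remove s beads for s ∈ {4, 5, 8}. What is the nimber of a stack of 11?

Compute g(0), g(1), … for moves {4, 5, 8}:
k:     0  1  2  3  4  5  6  7  8  9 10 11
g(k):  0  0  0  0  1  1  1  1  2  2  2  2
So g(11) = 2.

2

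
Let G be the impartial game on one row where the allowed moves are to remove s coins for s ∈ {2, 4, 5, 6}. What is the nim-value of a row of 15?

Build the Grundy sequence with g(k) = mex{g(k−s) : s ∈ {2, 4, 5, 6}, s ≤ k}:
k:     0  1  2  3  4  5  6  7  8  9 10 11 12 13 14 15
g(k):  0  0  1  1  2  2  3  3  0  0  1  1  2  2  3  3
So g(15) = 3.

3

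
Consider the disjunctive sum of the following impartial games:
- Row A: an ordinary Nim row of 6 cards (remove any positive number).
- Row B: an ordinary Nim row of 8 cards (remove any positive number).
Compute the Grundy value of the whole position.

Row A is a plain Nim row of size 6, so its Grundy value is 6.
Row B is a plain Nim row of size 8, so its Grundy value is 8.
By the Sprague-Grundy theorem, the Grundy value of a sum of independent games is the XOR of the component values.
Combined value = 6 XOR 8 = 14.

14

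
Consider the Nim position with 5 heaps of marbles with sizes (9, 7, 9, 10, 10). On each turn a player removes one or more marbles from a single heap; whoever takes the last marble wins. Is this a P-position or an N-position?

Nim-sum: 9 ⊕ 7 ⊕ 9 ⊕ 10 ⊕ 10 = 7.
The nim-sum is 7 ≠ 0, so this is an N-position: the player to move can win.

N-position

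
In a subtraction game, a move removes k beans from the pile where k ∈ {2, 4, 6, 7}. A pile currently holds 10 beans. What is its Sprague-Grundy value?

Build the Grundy sequence with g(k) = mex{g(k−s) : s ∈ {2, 4, 6, 7}, s ≤ k}:
k:     0  1  2  3  4  5  6  7  8  9 10
g(k):  0  0  1  1  2  2  3  3  4  0  0
So g(10) = 0.

0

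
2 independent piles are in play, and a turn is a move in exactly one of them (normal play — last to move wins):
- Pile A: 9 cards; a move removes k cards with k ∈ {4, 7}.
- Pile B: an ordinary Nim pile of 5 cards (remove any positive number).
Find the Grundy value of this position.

Build the Grundy sequence for pile A with g(k) = mex{g(k−s) : s ∈ {4, 7}, s ≤ k}:
k:     0  1  2  3  4  5  6  7  8  9
g(k):  0  0  0  0  1  1  1  1  2  2
So g(9) = 2.
Pile B is a plain Nim pile of size 5, so its Grundy value is 5.
The value of a disjunctive sum is the nim-sum of the parts.
Combined value = 2 ⊕ 5 = 7.

7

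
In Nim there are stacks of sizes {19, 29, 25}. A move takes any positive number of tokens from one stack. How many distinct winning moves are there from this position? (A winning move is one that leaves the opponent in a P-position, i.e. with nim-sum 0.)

3

Compute the nim-sum pairwise:
19 ^ 29 = 14
14 ^ 25 = 23
The overall nim-sum is X = 23. A stack of size p has a winning move iff p XOR X < p (reduce it to p XOR X).
  19: 19 XOR 23 = 4 < 19 — winning move (to 4).
  29: 29 XOR 23 = 10 < 29 — winning move (to 10).
  25: 25 XOR 23 = 14 < 25 — winning move (to 14).
That gives 3 winning moves.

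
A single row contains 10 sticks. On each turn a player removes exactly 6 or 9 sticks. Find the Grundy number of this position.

1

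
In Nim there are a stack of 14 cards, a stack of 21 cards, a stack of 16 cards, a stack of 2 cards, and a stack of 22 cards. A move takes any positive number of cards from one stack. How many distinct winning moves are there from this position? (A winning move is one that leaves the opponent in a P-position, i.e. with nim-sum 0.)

Nim-sum: 14 ^ 21 ^ 16 ^ 2 ^ 22 = 31.
The overall nim-sum is X = 31. A stack of size p has a winning move iff p XOR X < p (reduce it to p XOR X).
  14: 14 XOR 31 = 17 ≥ 14 — no move.
  21: 21 XOR 31 = 10 < 21 — winning move (to 10).
  16: 16 XOR 31 = 15 < 16 — winning move (to 15).
  2: 2 XOR 31 = 29 ≥ 2 — no move.
  22: 22 XOR 31 = 9 < 22 — winning move (to 9).
That gives 3 winning moves.

3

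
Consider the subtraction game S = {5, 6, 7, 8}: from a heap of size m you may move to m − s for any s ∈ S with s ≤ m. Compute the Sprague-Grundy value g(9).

1

Build the Grundy sequence with g(k) = mex{g(k−s) : s ∈ {5, 6, 7, 8}, s ≤ k}:
k:     0  1  2  3  4  5  6  7  8  9
g(k):  0  0  0  0  0  1  1  1  1  1
So g(9) = 1.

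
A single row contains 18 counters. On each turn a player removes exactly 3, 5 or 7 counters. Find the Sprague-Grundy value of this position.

2

Compute g(0), g(1), … for moves {3, 5, 7}:
k:     0  1  2  3  4  5  6  7  8  9 10 11 12 13 14 15 16 17 18
g(k):  0  0  0  1  1  1  2  2  2  3  0  0  0  1  1  1  2  2  2
So g(18) = 2.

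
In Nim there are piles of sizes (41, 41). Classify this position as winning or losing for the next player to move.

Losing position

Nim-sum: 41 ^ 41 = 0.
The nim-sum is 0, so this is a P-position: the player to move is in a losing position under optimal play.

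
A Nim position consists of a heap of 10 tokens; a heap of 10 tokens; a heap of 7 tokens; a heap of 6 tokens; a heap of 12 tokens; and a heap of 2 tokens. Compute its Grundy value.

Nim-sum: 10 XOR 10 XOR 7 XOR 6 XOR 12 XOR 2 = 15.

15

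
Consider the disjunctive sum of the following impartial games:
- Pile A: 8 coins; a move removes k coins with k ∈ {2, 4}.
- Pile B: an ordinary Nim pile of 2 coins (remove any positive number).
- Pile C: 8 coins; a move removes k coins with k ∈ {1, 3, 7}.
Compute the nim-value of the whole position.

3

For pile A, compute g(0), g(1), … with moves {2, 4}:
k:     0  1  2  3  4  5  6  7  8
g(k):  0  0  1  1  2  2  0  0  1
So g(8) = 1.
Pile B is a plain Nim pile of size 2, so its Grundy value is 2.
Build the Grundy sequence for pile C with g(k) = mex{g(k−s) : s ∈ {1, 3, 7}, s ≤ k}:
g(0) = mex{} = 0
g(1) = mex{0} = 1
g(2) = mex{1} = 0
g(3) = mex{0} = 1
g(4) = mex{1} = 0
g(5) = mex{0} = 1
g(6) = mex{1} = 0
g(7) = mex{0} = 1
g(8) = mex{1} = 0
So g(8) = 0.
The value of a disjunctive sum is the nim-sum of the parts.
Combined value = 1 ⊕ 2 ⊕ 0 = 3.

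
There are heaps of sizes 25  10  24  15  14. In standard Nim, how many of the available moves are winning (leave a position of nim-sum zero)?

5

Compute the nim-sum pairwise:
25 XOR 10 = 19
19 XOR 24 = 11
11 XOR 15 = 4
4 XOR 14 = 10
The overall nim-sum is X = 10. A heap of size p has a winning move iff p XOR X < p (reduce it to p XOR X).
  25: 25 XOR 10 = 19 < 25 — winning move (to 19).
  10: 10 XOR 10 = 0 < 10 — winning move (to 0).
  24: 24 XOR 10 = 18 < 24 — winning move (to 18).
  15: 15 XOR 10 = 5 < 15 — winning move (to 5).
  14: 14 XOR 10 = 4 < 14 — winning move (to 4).
That gives 5 winning moves.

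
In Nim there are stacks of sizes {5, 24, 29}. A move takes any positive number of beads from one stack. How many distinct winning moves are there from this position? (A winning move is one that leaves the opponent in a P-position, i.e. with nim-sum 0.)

0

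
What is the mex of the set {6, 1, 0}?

2

The values 0, 1 are all present; 2 is the first non-negative integer missing from the set.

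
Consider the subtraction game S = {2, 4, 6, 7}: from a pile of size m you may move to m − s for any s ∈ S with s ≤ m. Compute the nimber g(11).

Grundy values for subtraction set {2, 4, 6, 7}:
g(0) = mex{} = 0
g(1) = mex{} = 0
g(2) = mex{0} = 1
g(3) = mex{0} = 1
g(4) = mex{0,1} = 2
g(5) = mex{0,1} = 2
g(6) = mex{0,1,2} = 3
g(7) = mex{0,1,2} = 3
g(8) = mex{0,1,2,3} = 4
g(9) = mex{1,2,3} = 0
g(10) = mex{1,2,3,4} = 0
g(11) = mex{0,2,3} = 1
So g(11) = 1.

1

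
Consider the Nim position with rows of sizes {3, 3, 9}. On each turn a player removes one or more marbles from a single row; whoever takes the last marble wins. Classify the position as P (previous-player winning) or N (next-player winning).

Nim-sum: 3 ⊕ 3 ⊕ 9 = 9.
The nim-sum is 9 ≠ 0, so this is an N-position: the player to move can win.

N-position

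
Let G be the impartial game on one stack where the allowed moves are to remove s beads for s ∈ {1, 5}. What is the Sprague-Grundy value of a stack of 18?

0

Grundy values for subtraction set {1, 5}:
k:     0  1  2  3  4  5  6  7  8  9 10 11 12 13 14 15 16 17 18
g(k):  0  1  0  1  0  1  0  1  0  1  0  1  0  1  0  1  0  1  0
So g(18) = 0.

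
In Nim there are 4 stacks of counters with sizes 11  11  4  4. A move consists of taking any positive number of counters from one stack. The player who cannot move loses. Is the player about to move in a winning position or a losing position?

Losing position

Bitwise XOR of the heap sizes:
  1011  (11)
  1011  (11)
  0100  (4)
  0100  (4)
  ----
  0000  (0)
The nim-sum is 0, so this is a P-position: the player to move is in a losing position under optimal play.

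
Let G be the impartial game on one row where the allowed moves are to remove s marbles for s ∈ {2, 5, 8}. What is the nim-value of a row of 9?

Build the Grundy sequence with g(k) = mex{g(k−s) : s ∈ {2, 5, 8}, s ≤ k}:
g(0) = mex{} = 0
g(1) = mex{} = 0
g(2) = mex{0} = 1
g(3) = mex{0} = 1
g(4) = mex{1} = 0
g(5) = mex{0,1} = 2
g(6) = mex{0} = 1
g(7) = mex{1,2} = 0
g(8) = mex{0,1} = 2
g(9) = mex{0} = 1
So g(9) = 1.

1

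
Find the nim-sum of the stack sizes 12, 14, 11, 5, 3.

15

Compute the nim-sum pairwise:
12 ^ 14 = 2
2 ^ 11 = 9
9 ^ 5 = 12
12 ^ 3 = 15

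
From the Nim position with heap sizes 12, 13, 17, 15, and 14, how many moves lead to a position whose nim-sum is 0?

Compute the nim-sum pairwise:
12 ⊕ 13 = 1
1 ⊕ 17 = 16
16 ⊕ 15 = 31
31 ⊕ 14 = 17
The overall nim-sum is X = 17. A heap of size p has a winning move iff p XOR X < p (reduce it to p XOR X).
  12: 12 XOR 17 = 29 ≥ 12 — no move.
  13: 13 XOR 17 = 28 ≥ 13 — no move.
  17: 17 XOR 17 = 0 < 17 — winning move (to 0).
  15: 15 XOR 17 = 30 ≥ 15 — no move.
  14: 14 XOR 17 = 31 ≥ 14 — no move.
That gives 1 winning move.

1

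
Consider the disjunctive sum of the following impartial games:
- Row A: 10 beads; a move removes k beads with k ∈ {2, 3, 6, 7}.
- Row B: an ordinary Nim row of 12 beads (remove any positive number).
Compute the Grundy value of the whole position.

12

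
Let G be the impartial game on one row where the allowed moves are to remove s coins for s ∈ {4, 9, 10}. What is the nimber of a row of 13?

Compute g(0), g(1), … for moves {4, 9, 10}:
g(0) = mex{} = 0
g(1) = mex{} = 0
g(2) = mex{} = 0
g(3) = mex{} = 0
g(4) = mex{0} = 1
g(5) = mex{0} = 1
g(6) = mex{0} = 1
g(7) = mex{0} = 1
g(8) = mex{1} = 0
g(9) = mex{0,1} = 2
g(10) = mex{0,1} = 2
g(11) = mex{0,1} = 2
g(12) = mex{0} = 1
g(13) = mex{0,1,2} = 3
So g(13) = 3.

3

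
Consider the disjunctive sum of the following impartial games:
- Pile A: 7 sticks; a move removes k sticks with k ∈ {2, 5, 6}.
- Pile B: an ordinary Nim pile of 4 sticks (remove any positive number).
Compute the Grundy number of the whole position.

7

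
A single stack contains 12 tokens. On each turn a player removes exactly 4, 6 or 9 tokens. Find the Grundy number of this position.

3

Compute g(0), g(1), … for moves {4, 6, 9}:
k:     0  1  2  3  4  5  6  7  8  9 10 11 12
g(k):  0  0  0  0  1  1  1  1  2  2  2  2  3
So g(12) = 3.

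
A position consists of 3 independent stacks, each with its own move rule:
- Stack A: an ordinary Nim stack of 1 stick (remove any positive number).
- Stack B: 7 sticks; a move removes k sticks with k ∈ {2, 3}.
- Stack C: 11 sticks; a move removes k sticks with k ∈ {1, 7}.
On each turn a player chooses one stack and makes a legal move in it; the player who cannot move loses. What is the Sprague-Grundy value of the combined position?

1

Stack A is a plain Nim stack of size 1, so its Grundy value is 1.
For stack B, compute g(0), g(1), … with moves {2, 3}:
g(0) = mex{} = 0
g(1) = mex{} = 0
g(2) = mex{0} = 1
g(3) = mex{0} = 1
g(4) = mex{0,1} = 2
g(5) = mex{1} = 0
g(6) = mex{1,2} = 0
g(7) = mex{0,2} = 1
So g(7) = 1.
Build the Grundy sequence for stack C with g(k) = mex{g(k−s) : s ∈ {1, 7}, s ≤ k}:
g(0) = mex{} = 0
g(1) = mex{0} = 1
g(2) = mex{1} = 0
g(3) = mex{0} = 1
g(4) = mex{1} = 0
g(5) = mex{0} = 1
g(6) = mex{1} = 0
g(7) = mex{0} = 1
g(8) = mex{1} = 0
g(9) = mex{0} = 1
g(10) = mex{1} = 0
g(11) = mex{0} = 1
So g(11) = 1.
By the Sprague-Grundy theorem, the Grundy value of a sum of independent games is the XOR of the component values.
Combined value = 1 XOR 1 XOR 1 = 1.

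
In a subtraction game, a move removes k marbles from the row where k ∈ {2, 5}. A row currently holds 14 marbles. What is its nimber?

0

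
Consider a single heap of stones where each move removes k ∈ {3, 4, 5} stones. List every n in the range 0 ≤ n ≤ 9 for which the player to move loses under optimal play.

Grundy values for subtraction set {3, 4, 5}:
k:     0  1  2  3  4  5  6  7  8  9
g(k):  0  0  0  1  1  1  2  2  0  0
The P-positions (g = 0) in 0..9 are 0, 1, 2, 8, 9.

0, 1, 2, 8, 9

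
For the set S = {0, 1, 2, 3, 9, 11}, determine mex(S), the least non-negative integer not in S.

4

The values 0, 1, 2, 3 are all present; 4 is the first non-negative integer missing from the set.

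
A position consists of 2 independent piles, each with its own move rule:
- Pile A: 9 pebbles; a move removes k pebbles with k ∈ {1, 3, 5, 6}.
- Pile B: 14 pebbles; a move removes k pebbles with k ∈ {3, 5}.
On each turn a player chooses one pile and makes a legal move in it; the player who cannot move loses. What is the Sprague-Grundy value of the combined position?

1

Build the Grundy sequence for pile A with g(k) = mex{g(k−s) : s ∈ {1, 3, 5, 6}, s ≤ k}:
g(0) = mex{} = 0
g(1) = mex{0} = 1
g(2) = mex{1} = 0
g(3) = mex{0} = 1
g(4) = mex{1} = 0
g(5) = mex{0} = 1
g(6) = mex{0,1} = 2
g(7) = mex{0,1,2} = 3
g(8) = mex{0,1,3} = 2
g(9) = mex{0,1,2} = 3
So g(9) = 3.
Build the Grundy sequence for pile B with g(k) = mex{g(k−s) : s ∈ {3, 5}, s ≤ k}:
g(0) = mex{} = 0
g(1) = mex{} = 0
g(2) = mex{} = 0
g(3) = mex{0} = 1
g(4) = mex{0} = 1
g(5) = mex{0} = 1
g(6) = mex{0,1} = 2
g(7) = mex{0,1} = 2
g(8) = mex{1} = 0
g(9) = mex{1,2} = 0
g(10) = mex{1,2} = 0
g(11) = mex{0,2} = 1
g(12) = mex{0,2} = 1
g(13) = mex{0} = 1
g(14) = mex{0,1} = 2
So g(14) = 2.
The value of a disjunctive sum is the nim-sum of the parts.
Combined value = 3 ⊕ 2 = 1.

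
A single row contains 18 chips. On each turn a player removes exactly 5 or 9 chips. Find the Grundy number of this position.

0

Compute g(0), g(1), … for moves {5, 9}:
k:     0  1  2  3  4  5  6  7  8  9 10 11 12 13 14 15 16 17 18
g(k):  0  0  0  0  0  1  1  1  1  1  2  2  2  2  0  0  0  0  0
So g(18) = 0.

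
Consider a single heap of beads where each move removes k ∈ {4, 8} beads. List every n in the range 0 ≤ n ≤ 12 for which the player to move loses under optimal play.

0, 1, 2, 3, 12

Build the Grundy sequence with g(k) = mex{g(k−s) : s ∈ {4, 8}, s ≤ k}:
g(0) = mex{} = 0
g(1) = mex{} = 0
g(2) = mex{} = 0
g(3) = mex{} = 0
g(4) = mex{0} = 1
g(5) = mex{0} = 1
g(6) = mex{0} = 1
g(7) = mex{0} = 1
g(8) = mex{0,1} = 2
g(9) = mex{0,1} = 2
g(10) = mex{0,1} = 2
g(11) = mex{0,1} = 2
g(12) = mex{1,2} = 0
The P-positions (g = 0) in 0..12 are 0, 1, 2, 3, 12.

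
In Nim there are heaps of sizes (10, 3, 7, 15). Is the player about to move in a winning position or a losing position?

Winning position

Compute the nim-sum pairwise:
10 XOR 3 = 9
9 XOR 7 = 14
14 XOR 15 = 1
The nim-sum is 1 ≠ 0, so this is an N-position: the player to move can win.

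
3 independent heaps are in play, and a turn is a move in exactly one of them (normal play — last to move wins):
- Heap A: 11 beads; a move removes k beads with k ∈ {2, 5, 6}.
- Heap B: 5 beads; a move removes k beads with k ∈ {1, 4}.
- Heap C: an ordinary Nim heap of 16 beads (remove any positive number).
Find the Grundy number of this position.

Build the Grundy sequence for heap A with g(k) = mex{g(k−s) : s ∈ {2, 5, 6}, s ≤ k}:
g(0) = mex{} = 0
g(1) = mex{} = 0
g(2) = mex{0} = 1
g(3) = mex{0} = 1
g(4) = mex{1} = 0
g(5) = mex{0,1} = 2
g(6) = mex{0} = 1
g(7) = mex{0,1,2} = 3
g(8) = mex{1} = 0
g(9) = mex{0,1,3} = 2
g(10) = mex{0,2} = 1
g(11) = mex{1,2} = 0
So g(11) = 0.
Build the Grundy sequence for heap B with g(k) = mex{g(k−s) : s ∈ {1, 4}, s ≤ k}:
k:     0  1  2  3  4  5
g(k):  0  1  0  1  2  0
So g(5) = 0.
Heap C is a plain Nim heap of size 16, so its Grundy value is 16.
The value of a disjunctive sum is the nim-sum of the parts.
Combined value = 0 XOR 0 XOR 16 = 16.

16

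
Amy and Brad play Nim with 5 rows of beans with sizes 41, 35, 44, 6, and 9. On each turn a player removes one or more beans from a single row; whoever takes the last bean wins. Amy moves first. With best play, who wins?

Amy wins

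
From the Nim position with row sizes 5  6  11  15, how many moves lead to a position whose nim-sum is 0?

Nim-sum: 5 ⊕ 6 ⊕ 11 ⊕ 15 = 7.
The overall nim-sum is X = 7. A row of size p has a winning move iff p XOR X < p (reduce it to p XOR X).
  5: 5 XOR 7 = 2 < 5 — winning move (to 2).
  6: 6 XOR 7 = 1 < 6 — winning move (to 1).
  11: 11 XOR 7 = 12 ≥ 11 — no move.
  15: 15 XOR 7 = 8 < 15 — winning move (to 8).
That gives 3 winning moves.

3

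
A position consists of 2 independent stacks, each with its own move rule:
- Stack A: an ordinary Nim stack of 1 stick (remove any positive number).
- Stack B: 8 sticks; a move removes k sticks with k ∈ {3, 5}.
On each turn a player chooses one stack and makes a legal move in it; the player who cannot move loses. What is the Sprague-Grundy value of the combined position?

1

Stack A is a plain Nim stack of size 1, so its Grundy value is 1.
For stack B, compute g(0), g(1), … with moves {3, 5}:
k:     0  1  2  3  4  5  6  7  8
g(k):  0  0  0  1  1  1  2  2  0
So g(8) = 0.
By the Sprague-Grundy theorem, the Grundy value of a sum of independent games is the XOR of the component values.
Combined value = 1 ⊕ 0 = 1.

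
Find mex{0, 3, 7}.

0 is in the set but 1 is not, so the mex is 1.

1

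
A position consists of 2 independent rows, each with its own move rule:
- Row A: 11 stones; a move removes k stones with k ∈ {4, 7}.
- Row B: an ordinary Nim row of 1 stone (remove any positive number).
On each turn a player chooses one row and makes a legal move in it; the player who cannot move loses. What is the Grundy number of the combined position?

For row A, compute g(0), g(1), … with moves {4, 7}:
g(0) = mex{} = 0
g(1) = mex{} = 0
g(2) = mex{} = 0
g(3) = mex{} = 0
g(4) = mex{0} = 1
g(5) = mex{0} = 1
g(6) = mex{0} = 1
g(7) = mex{0} = 1
g(8) = mex{0,1} = 2
g(9) = mex{0,1} = 2
g(10) = mex{0,1} = 2
g(11) = mex{1} = 0
So g(11) = 0.
Row B is a plain Nim row of size 1, so its Grundy value is 1.
The value of a disjunctive sum is the nim-sum of the parts.
Combined value = 0 XOR 1 = 1.

1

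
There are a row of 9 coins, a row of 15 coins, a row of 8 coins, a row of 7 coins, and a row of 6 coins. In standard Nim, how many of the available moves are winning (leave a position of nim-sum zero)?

Compute the nim-sum pairwise:
9 ⊕ 15 = 6
6 ⊕ 8 = 14
14 ⊕ 7 = 9
9 ⊕ 6 = 15
The overall nim-sum is X = 15. A row of size p has a winning move iff p XOR X < p (reduce it to p XOR X).
  9: 9 XOR 15 = 6 < 9 — winning move (to 6).
  15: 15 XOR 15 = 0 < 15 — winning move (to 0).
  8: 8 XOR 15 = 7 < 8 — winning move (to 7).
  7: 7 XOR 15 = 8 ≥ 7 — no move.
  6: 6 XOR 15 = 9 ≥ 6 — no move.
That gives 3 winning moves.

3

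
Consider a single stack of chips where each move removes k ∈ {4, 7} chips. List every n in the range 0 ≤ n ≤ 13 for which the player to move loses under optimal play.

0, 1, 2, 3, 11, 12, 13

Compute g(0), g(1), … for moves {4, 7}:
k:     0  1  2  3  4  5  6  7  8  9 10 11 12 13
g(k):  0  0  0  0  1  1  1  1  2  2  2  0  0  0
The P-positions (g = 0) in 0..13 are 0, 1, 2, 3, 11, 12, 13.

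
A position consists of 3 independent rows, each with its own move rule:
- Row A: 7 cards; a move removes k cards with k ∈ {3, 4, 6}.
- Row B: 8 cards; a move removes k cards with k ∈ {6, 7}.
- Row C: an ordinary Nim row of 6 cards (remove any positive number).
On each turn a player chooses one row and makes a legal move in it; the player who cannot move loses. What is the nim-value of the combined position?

For row A, compute g(0), g(1), … with moves {3, 4, 6}:
k:     0  1  2  3  4  5  6  7
g(k):  0  0  0  1  1  1  2  2
So g(7) = 2.
Grundy values for row B (subtraction set {6, 7}):
g(0) = mex{} = 0
g(1) = mex{} = 0
g(2) = mex{} = 0
g(3) = mex{} = 0
g(4) = mex{} = 0
g(5) = mex{} = 0
g(6) = mex{0} = 1
g(7) = mex{0} = 1
g(8) = mex{0} = 1
So g(8) = 1.
Row C is a plain Nim row of size 6, so its Grundy value is 6.
The value of a disjunctive sum is the nim-sum of the parts.
Combined value = 2 ⊕ 1 ⊕ 6 = 5.

5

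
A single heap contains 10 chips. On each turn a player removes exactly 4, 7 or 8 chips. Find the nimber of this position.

Grundy values for subtraction set {4, 7, 8}:
g(0) = mex{} = 0
g(1) = mex{} = 0
g(2) = mex{} = 0
g(3) = mex{} = 0
g(4) = mex{0} = 1
g(5) = mex{0} = 1
g(6) = mex{0} = 1
g(7) = mex{0} = 1
g(8) = mex{0,1} = 2
g(9) = mex{0,1} = 2
g(10) = mex{0,1} = 2
So g(10) = 2.

2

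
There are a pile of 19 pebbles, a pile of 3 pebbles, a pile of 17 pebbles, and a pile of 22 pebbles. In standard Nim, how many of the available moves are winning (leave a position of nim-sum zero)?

Compute the nim-sum pairwise:
19 XOR 3 = 16
16 XOR 17 = 1
1 XOR 22 = 23
The overall nim-sum is X = 23. A pile of size p has a winning move iff p XOR X < p (reduce it to p XOR X).
  19: 19 XOR 23 = 4 < 19 — winning move (to 4).
  3: 3 XOR 23 = 20 ≥ 3 — no move.
  17: 17 XOR 23 = 6 < 17 — winning move (to 6).
  22: 22 XOR 23 = 1 < 22 — winning move (to 1).
That gives 3 winning moves.

3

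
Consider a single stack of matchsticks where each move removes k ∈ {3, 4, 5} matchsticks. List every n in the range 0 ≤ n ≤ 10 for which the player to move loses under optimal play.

Build the Grundy sequence with g(k) = mex{g(k−s) : s ∈ {3, 4, 5}, s ≤ k}:
g(0) = mex{} = 0
g(1) = mex{} = 0
g(2) = mex{} = 0
g(3) = mex{0} = 1
g(4) = mex{0} = 1
g(5) = mex{0} = 1
g(6) = mex{0,1} = 2
g(7) = mex{0,1} = 2
g(8) = mex{1} = 0
g(9) = mex{1,2} = 0
g(10) = mex{1,2} = 0
The P-positions (g = 0) in 0..10 are 0, 1, 2, 8, 9, 10.

0, 1, 2, 8, 9, 10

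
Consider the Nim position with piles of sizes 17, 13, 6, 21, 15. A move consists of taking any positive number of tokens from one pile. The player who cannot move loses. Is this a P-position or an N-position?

Bitwise XOR of the heap sizes:
  10001  (17)
  01101  (13)
  00110  (6)
  10101  (21)
  01111  (15)
  -----
  00000  (0)
The nim-sum is 0, so this is a P-position: the player to move is in a losing position under optimal play.

P-position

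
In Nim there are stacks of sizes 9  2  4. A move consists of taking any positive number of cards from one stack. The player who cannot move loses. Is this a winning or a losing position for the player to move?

Winning position

Compute the nim-sum pairwise:
9 ⊕ 2 = 11
11 ⊕ 4 = 15
The nim-sum is 15 ≠ 0, so this is an N-position: the player to move can win.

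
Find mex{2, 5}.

0

0 is not in the set, so the mex is 0.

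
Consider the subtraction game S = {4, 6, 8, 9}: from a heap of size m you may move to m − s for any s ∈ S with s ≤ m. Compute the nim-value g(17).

1

Compute g(0), g(1), … for moves {4, 6, 8, 9}:
k:     0  1  2  3  4  5  6  7  8  9 10 11 12 13 14 15 16 17
g(k):  0  0  0  0  1  1  1  1  2  2  2  2  3  0  0  0  0  1
So g(17) = 1.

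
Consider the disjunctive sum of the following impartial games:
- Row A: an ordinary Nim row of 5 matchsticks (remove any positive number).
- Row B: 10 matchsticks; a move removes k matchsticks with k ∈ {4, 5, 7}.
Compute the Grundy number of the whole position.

Row A is a plain Nim row of size 5, so its Grundy value is 5.
Build the Grundy sequence for row B with g(k) = mex{g(k−s) : s ∈ {4, 5, 7}, s ≤ k}:
g(0) = mex{} = 0
g(1) = mex{} = 0
g(2) = mex{} = 0
g(3) = mex{} = 0
g(4) = mex{0} = 1
g(5) = mex{0} = 1
g(6) = mex{0} = 1
g(7) = mex{0} = 1
g(8) = mex{0,1} = 2
g(9) = mex{0,1} = 2
g(10) = mex{0,1} = 2
So g(10) = 2.
The value of a disjunctive sum is the nim-sum of the parts.
Combined value = 5 XOR 2 = 7.

7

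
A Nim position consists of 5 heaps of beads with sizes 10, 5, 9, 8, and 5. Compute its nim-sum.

11

Compute the nim-sum pairwise:
10 XOR 5 = 15
15 XOR 9 = 6
6 XOR 8 = 14
14 XOR 5 = 11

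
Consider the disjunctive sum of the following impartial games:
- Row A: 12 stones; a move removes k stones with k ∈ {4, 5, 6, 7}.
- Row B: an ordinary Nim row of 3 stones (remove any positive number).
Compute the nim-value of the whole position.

For row A, compute g(0), g(1), … with moves {4, 5, 6, 7}:
k:     0  1  2  3  4  5  6  7  8  9 10 11 12
g(k):  0  0  0  0  1  1  1  1  2  2  2  0  0
So g(12) = 0.
Row B is a plain Nim row of size 3, so its Grundy value is 3.
The value of a disjunctive sum is the nim-sum of the parts.
Combined value = 0 XOR 3 = 3.

3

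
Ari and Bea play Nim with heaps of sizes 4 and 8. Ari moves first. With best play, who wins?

Nim-sum: 4 ⊕ 8 = 12.
The nim-sum is 12 ≠ 0, so this is an N-position: the player to move can win; Ari has a winning move.

Ari wins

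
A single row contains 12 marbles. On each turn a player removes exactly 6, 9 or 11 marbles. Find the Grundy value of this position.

2

Build the Grundy sequence with g(k) = mex{g(k−s) : s ∈ {6, 9, 11}, s ≤ k}:
k:     0  1  2  3  4  5  6  7  8  9 10 11 12
g(k):  0  0  0  0  0  0  1  1  1  1  1  1  2
So g(12) = 2.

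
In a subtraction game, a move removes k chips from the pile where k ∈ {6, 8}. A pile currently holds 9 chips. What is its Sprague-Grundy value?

1

Compute g(0), g(1), … for moves {6, 8}:
k:     0  1  2  3  4  5  6  7  8  9
g(k):  0  0  0  0  0  0  1  1  1  1
So g(9) = 1.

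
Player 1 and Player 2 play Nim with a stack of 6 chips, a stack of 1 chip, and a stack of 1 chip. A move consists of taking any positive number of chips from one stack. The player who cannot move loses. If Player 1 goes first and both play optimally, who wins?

Compute the nim-sum pairwise:
6 XOR 1 = 7
7 XOR 1 = 6
The nim-sum is 6 ≠ 0, so this is an N-position: the player to move can win; Player 1 has a winning move.

Player 1 wins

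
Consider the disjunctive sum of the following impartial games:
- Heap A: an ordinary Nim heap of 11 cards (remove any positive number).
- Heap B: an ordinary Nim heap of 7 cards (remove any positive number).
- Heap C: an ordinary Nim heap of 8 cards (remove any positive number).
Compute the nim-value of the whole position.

4

Heap A is a plain Nim heap of size 11, so its Grundy value is 11.
Heap B is a plain Nim heap of size 7, so its Grundy value is 7.
Heap C is a plain Nim heap of size 8, so its Grundy value is 8.
The value of a disjunctive sum is the nim-sum of the parts.
Combined value = 11 XOR 7 XOR 8 = 4.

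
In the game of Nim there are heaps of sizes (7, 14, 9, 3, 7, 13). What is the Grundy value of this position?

9

Compute the nim-sum pairwise:
7 ^ 14 = 9
9 ^ 9 = 0
0 ^ 3 = 3
3 ^ 7 = 4
4 ^ 13 = 9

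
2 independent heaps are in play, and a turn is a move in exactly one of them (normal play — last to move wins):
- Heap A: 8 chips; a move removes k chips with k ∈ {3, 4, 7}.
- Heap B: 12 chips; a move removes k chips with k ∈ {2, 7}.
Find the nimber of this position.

For heap A, compute g(0), g(1), … with moves {3, 4, 7}:
g(0) = mex{} = 0
g(1) = mex{} = 0
g(2) = mex{} = 0
g(3) = mex{0} = 1
g(4) = mex{0} = 1
g(5) = mex{0} = 1
g(6) = mex{0,1} = 2
g(7) = mex{0,1} = 2
g(8) = mex{0,1} = 2
So g(8) = 2.
Build the Grundy sequence for heap B with g(k) = mex{g(k−s) : s ∈ {2, 7}, s ≤ k}:
g(0) = mex{} = 0
g(1) = mex{} = 0
g(2) = mex{0} = 1
g(3) = mex{0} = 1
g(4) = mex{1} = 0
g(5) = mex{1} = 0
g(6) = mex{0} = 1
g(7) = mex{0} = 1
g(8) = mex{0,1} = 2
g(9) = mex{1} = 0
g(10) = mex{1,2} = 0
g(11) = mex{0} = 1
g(12) = mex{0} = 1
So g(12) = 1.
The value of a disjunctive sum is the nim-sum of the parts.
Combined value = 2 ⊕ 1 = 3.

3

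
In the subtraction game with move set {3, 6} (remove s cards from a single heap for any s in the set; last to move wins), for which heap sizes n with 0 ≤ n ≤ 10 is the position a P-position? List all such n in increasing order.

0, 1, 2, 9, 10

Build the Grundy sequence with g(k) = mex{g(k−s) : s ∈ {3, 6}, s ≤ k}:
g(0) = mex{} = 0
g(1) = mex{} = 0
g(2) = mex{} = 0
g(3) = mex{0} = 1
g(4) = mex{0} = 1
g(5) = mex{0} = 1
g(6) = mex{0,1} = 2
g(7) = mex{0,1} = 2
g(8) = mex{0,1} = 2
g(9) = mex{1,2} = 0
g(10) = mex{1,2} = 0
The P-positions (g = 0) in 0..10 are 0, 1, 2, 9, 10.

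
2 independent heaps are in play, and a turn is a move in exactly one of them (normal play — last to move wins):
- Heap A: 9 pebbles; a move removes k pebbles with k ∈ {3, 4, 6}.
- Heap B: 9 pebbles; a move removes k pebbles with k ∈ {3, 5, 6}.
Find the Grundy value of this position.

0

For heap A, compute g(0), g(1), … with moves {3, 4, 6}:
g(0) = mex{} = 0
g(1) = mex{} = 0
g(2) = mex{} = 0
g(3) = mex{0} = 1
g(4) = mex{0} = 1
g(5) = mex{0} = 1
g(6) = mex{0,1} = 2
g(7) = mex{0,1} = 2
g(8) = mex{0,1} = 2
g(9) = mex{1,2} = 0
So g(9) = 0.
Grundy values for heap B (subtraction set {3, 5, 6}):
k:     0  1  2  3  4  5  6  7  8  9
g(k):  0  0  0  1  1  1  2  2  2  0
So g(9) = 0.
By the Sprague-Grundy theorem, the Grundy value of a sum of independent games is the XOR of the component values.
Combined value = 0 XOR 0 = 0.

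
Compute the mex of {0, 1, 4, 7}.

2

The values 0, 1 are all present; 2 is the first non-negative integer missing from the set.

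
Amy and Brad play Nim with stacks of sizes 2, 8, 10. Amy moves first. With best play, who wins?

In binary:
  0010  (2)
  1000  (8)
  1010  (10)
  ----
  0000  (0)
The nim-sum is 0, so this is a P-position: the player to move is in a losing position under optimal play; Amy is about to move from it and so loses — Brad wins.

Brad wins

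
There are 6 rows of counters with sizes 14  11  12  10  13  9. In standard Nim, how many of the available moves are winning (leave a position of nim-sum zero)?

Bitwise XOR of the heap sizes:
  1110  (14)
  1011  (11)
  1100  (12)
  1010  (10)
  1101  (13)
  1001  (9)
  ----
  0111  (7)
The overall nim-sum is X = 7. A row of size p has a winning move iff p XOR X < p (reduce it to p XOR X).
  14: 14 XOR 7 = 9 < 14 — winning move (to 9).
  11: 11 XOR 7 = 12 ≥ 11 — no move.
  12: 12 XOR 7 = 11 < 12 — winning move (to 11).
  10: 10 XOR 7 = 13 ≥ 10 — no move.
  13: 13 XOR 7 = 10 < 13 — winning move (to 10).
  9: 9 XOR 7 = 14 ≥ 9 — no move.
That gives 3 winning moves.

3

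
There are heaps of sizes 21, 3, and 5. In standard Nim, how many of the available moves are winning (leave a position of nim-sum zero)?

In binary:
  10101  (21)
  00011  (3)
  00101  (5)
  -----
  10011  (19)
The overall nim-sum is X = 19. A heap of size p has a winning move iff p XOR X < p (reduce it to p XOR X).
  21: 21 XOR 19 = 6 < 21 — winning move (to 6).
  3: 3 XOR 19 = 16 ≥ 3 — no move.
  5: 5 XOR 19 = 22 ≥ 5 — no move.
That gives 1 winning move.

1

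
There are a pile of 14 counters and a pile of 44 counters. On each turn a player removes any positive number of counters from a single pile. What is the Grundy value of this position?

Compute the nim-sum pairwise:
14 XOR 44 = 34

34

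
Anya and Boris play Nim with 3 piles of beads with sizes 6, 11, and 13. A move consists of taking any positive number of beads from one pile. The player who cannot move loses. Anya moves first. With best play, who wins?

Boris wins

In binary:
  0110  (6)
  1011  (11)
  1101  (13)
  ----
  0000  (0)
The nim-sum is 0, so this is a P-position: the player to move is in a losing position under optimal play; Anya is about to move from it and so loses — Boris wins.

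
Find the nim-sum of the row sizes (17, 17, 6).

Compute the nim-sum pairwise:
17 ^ 17 = 0
0 ^ 6 = 6

6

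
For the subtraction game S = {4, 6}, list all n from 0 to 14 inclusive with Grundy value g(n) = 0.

0, 1, 2, 3, 10, 11, 12, 13

Grundy values for subtraction set {4, 6}:
k:     0  1  2  3  4  5  6  7  8  9 10 11 12 13 14
g(k):  0  0  0  0  1  1  1  1  2  2  0  0  0  0  1
The P-positions (g = 0) in 0..14 are 0, 1, 2, 3, 10, 11, 12, 13.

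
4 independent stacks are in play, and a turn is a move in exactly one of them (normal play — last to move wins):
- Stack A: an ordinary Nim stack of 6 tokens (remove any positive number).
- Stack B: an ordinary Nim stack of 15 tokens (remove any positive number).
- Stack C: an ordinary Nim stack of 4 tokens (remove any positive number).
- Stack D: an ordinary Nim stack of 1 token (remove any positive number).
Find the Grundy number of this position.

12

Stack A is a plain Nim stack of size 6, so its Grundy value is 6.
Stack B is a plain Nim stack of size 15, so its Grundy value is 15.
Stack C is a plain Nim stack of size 4, so its Grundy value is 4.
Stack D is a plain Nim stack of size 1, so its Grundy value is 1.
By the Sprague-Grundy theorem, the Grundy value of a sum of independent games is the XOR of the component values.
Combined value = 6 ⊕ 15 ⊕ 4 ⊕ 1 = 12.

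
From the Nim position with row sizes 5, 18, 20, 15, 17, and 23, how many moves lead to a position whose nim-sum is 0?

1

Compute the nim-sum pairwise:
5 XOR 18 = 23
23 XOR 20 = 3
3 XOR 15 = 12
12 XOR 17 = 29
29 XOR 23 = 10
The overall nim-sum is X = 10. A row of size p has a winning move iff p XOR X < p (reduce it to p XOR X).
  5: 5 XOR 10 = 15 ≥ 5 — no move.
  18: 18 XOR 10 = 24 ≥ 18 — no move.
  20: 20 XOR 10 = 30 ≥ 20 — no move.
  15: 15 XOR 10 = 5 < 15 — winning move (to 5).
  17: 17 XOR 10 = 27 ≥ 17 — no move.
  23: 23 XOR 10 = 29 ≥ 23 — no move.
That gives 1 winning move.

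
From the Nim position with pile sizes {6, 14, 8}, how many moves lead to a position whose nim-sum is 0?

Compute the nim-sum pairwise:
6 ^ 14 = 8
8 ^ 8 = 0
The nim-sum is already 0, so every move leaves a nonzero nim-sum — there are no winning moves.

0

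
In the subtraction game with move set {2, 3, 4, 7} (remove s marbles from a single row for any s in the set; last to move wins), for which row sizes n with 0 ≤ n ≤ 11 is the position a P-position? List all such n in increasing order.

Build the Grundy sequence with g(k) = mex{g(k−s) : s ∈ {2, 3, 4, 7}, s ≤ k}:
g(0) = mex{} = 0
g(1) = mex{} = 0
g(2) = mex{0} = 1
g(3) = mex{0} = 1
g(4) = mex{0,1} = 2
g(5) = mex{0,1} = 2
g(6) = mex{1,2} = 0
g(7) = mex{0,1,2} = 3
g(8) = mex{0,2} = 1
g(9) = mex{0,1,2,3} = 4
g(10) = mex{0,1,3} = 2
g(11) = mex{1,2,3,4} = 0
The P-positions (g = 0) in 0..11 are 0, 1, 6, 11.

0, 1, 6, 11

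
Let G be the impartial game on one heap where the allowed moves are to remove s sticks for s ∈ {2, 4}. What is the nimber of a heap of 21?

1

Grundy values for subtraction set {2, 4}:
k:     0  1  2  3  4  5  6  7  8  9 10 11 12 13 14 15 16 17 18 19 20 21
g(k):  0  0  1  1  2  2  0  0  1  1  2  2  0  0  1  1  2  2  0  0  1  1
So g(21) = 1.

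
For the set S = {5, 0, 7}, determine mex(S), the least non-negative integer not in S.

0 is in the set but 1 is not, so the mex is 1.

1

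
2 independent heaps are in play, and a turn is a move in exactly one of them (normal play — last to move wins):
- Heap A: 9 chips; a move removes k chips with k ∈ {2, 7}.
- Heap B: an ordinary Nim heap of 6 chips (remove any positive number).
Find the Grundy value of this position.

Grundy values for heap A (subtraction set {2, 7}):
k:     0  1  2  3  4  5  6  7  8  9
g(k):  0  0  1  1  0  0  1  1  2  0
So g(9) = 0.
Heap B is a plain Nim heap of size 6, so its Grundy value is 6.
The value of a disjunctive sum is the nim-sum of the parts.
Combined value = 0 ⊕ 6 = 6.

6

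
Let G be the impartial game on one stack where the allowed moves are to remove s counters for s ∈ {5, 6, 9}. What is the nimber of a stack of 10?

Grundy values for subtraction set {5, 6, 9}:
g(0) = mex{} = 0
g(1) = mex{} = 0
g(2) = mex{} = 0
g(3) = mex{} = 0
g(4) = mex{} = 0
g(5) = mex{0} = 1
g(6) = mex{0} = 1
g(7) = mex{0} = 1
g(8) = mex{0} = 1
g(9) = mex{0} = 1
g(10) = mex{0,1} = 2
So g(10) = 2.

2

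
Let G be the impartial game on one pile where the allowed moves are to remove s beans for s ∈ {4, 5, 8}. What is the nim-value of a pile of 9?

2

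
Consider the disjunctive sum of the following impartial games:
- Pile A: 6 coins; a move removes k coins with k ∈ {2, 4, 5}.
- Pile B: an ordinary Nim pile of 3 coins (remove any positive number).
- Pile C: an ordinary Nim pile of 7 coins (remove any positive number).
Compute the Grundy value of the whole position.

Build the Grundy sequence for pile A with g(k) = mex{g(k−s) : s ∈ {2, 4, 5}, s ≤ k}:
k:     0  1  2  3  4  5  6
g(k):  0  0  1  1  2  2  3
So g(6) = 3.
Pile B is a plain Nim pile of size 3, so its Grundy value is 3.
Pile C is a plain Nim pile of size 7, so its Grundy value is 7.
The value of a disjunctive sum is the nim-sum of the parts.
Combined value = 3 XOR 3 XOR 7 = 7.

7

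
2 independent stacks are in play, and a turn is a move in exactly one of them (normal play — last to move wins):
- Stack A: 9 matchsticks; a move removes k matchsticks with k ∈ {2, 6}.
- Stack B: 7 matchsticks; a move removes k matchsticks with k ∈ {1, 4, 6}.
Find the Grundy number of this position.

0

Grundy values for stack A (subtraction set {2, 6}):
k:     0  1  2  3  4  5  6  7  8  9
g(k):  0  0  1  1  0  0  1  1  0  0
So g(9) = 0.
Build the Grundy sequence for stack B with g(k) = mex{g(k−s) : s ∈ {1, 4, 6}, s ≤ k}:
g(0) = mex{} = 0
g(1) = mex{0} = 1
g(2) = mex{1} = 0
g(3) = mex{0} = 1
g(4) = mex{0,1} = 2
g(5) = mex{1,2} = 0
g(6) = mex{0} = 1
g(7) = mex{1} = 0
So g(7) = 0.
By the Sprague-Grundy theorem, the Grundy value of a sum of independent games is the XOR of the component values.
Combined value = 0 ⊕ 0 = 0.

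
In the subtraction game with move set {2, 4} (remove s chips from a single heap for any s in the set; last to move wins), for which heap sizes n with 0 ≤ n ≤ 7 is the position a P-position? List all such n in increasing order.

Build the Grundy sequence with g(k) = mex{g(k−s) : s ∈ {2, 4}, s ≤ k}:
k:     0  1  2  3  4  5  6  7
g(k):  0  0  1  1  2  2  0  0
The P-positions (g = 0) in 0..7 are 0, 1, 6, 7.

0, 1, 6, 7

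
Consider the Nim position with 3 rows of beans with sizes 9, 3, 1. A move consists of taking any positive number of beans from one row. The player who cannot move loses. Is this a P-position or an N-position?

Compute the nim-sum pairwise:
9 XOR 3 = 10
10 XOR 1 = 11
The nim-sum is 11 ≠ 0, so this is an N-position: the player to move can win.

N-position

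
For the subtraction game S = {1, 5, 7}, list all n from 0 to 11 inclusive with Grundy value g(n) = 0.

0, 2, 4, 6, 8, 10

Build the Grundy sequence with g(k) = mex{g(k−s) : s ∈ {1, 5, 7}, s ≤ k}:
k:     0  1  2  3  4  5  6  7  8  9 10 11
g(k):  0  1  0  1  0  1  0  1  0  1  0  1
The P-positions (g = 0) in 0..11 are 0, 2, 4, 6, 8, 10.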